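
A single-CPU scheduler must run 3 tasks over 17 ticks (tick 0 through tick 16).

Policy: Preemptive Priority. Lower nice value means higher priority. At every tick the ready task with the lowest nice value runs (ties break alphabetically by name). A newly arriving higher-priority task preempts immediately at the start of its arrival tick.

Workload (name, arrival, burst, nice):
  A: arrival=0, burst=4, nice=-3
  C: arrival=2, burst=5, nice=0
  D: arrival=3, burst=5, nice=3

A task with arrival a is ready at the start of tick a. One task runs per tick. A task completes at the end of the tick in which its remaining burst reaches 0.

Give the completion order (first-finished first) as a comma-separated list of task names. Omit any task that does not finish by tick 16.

completion order = A, C, D

t=0: ready={A} → run A
t=1: ready={A} → run A
t=2: ready={A,C} → run A
t=3: ready={A,C,D} → run A
t=4: ready={C,D} → run C
t=5: ready={C,D} → run C
t=6: ready={C,D} → run C
t=7: ready={C,D} → run C
t=8: ready={C,D} → run C
t=9: ready={D} → run D
t=10: ready={D} → run D
t=11: ready={D} → run D
t=12: ready={D} → run D
t=13: ready={D} → run D
t=14: (idle)
t=15: (idle)
t=16: (idle)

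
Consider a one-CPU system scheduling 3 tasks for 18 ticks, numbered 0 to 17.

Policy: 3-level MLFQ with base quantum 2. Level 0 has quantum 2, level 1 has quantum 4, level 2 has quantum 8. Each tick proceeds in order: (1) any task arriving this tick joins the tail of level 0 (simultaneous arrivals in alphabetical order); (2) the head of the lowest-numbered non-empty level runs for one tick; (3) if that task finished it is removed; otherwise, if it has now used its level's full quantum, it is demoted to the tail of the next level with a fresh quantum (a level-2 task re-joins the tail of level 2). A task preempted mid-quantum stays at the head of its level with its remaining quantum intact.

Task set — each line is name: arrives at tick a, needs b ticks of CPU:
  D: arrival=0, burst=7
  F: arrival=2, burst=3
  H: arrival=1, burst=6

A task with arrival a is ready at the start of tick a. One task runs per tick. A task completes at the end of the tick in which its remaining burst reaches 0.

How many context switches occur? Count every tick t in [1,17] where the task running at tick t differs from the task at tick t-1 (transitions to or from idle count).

context switches = 7

t=0: L0/L1/L2 = D/-/- → run D
t=1: L0/L1/L2 = DH/-/- → run D
t=2: L0/L1/L2 = HF/D/- → run H
t=3: L0/L1/L2 = HF/D/- → run H
t=4: L0/L1/L2 = F/DH/- → run F
t=5: L0/L1/L2 = F/DH/- → run F
t=6: L0/L1/L2 = -/DHF/- → run D
t=7: L0/L1/L2 = -/DHF/- → run D
t=8: L0/L1/L2 = -/DHF/- → run D
t=9: L0/L1/L2 = -/DHF/- → run D
t=10: L0/L1/L2 = -/HF/D → run H
t=11: L0/L1/L2 = -/HF/D → run H
t=12: L0/L1/L2 = -/HF/D → run H
t=13: L0/L1/L2 = -/HF/D → run H
t=14: L0/L1/L2 = -/F/D → run F
t=15: L0/L1/L2 = -/-/D → run D
t=16: (idle)
t=17: (idle)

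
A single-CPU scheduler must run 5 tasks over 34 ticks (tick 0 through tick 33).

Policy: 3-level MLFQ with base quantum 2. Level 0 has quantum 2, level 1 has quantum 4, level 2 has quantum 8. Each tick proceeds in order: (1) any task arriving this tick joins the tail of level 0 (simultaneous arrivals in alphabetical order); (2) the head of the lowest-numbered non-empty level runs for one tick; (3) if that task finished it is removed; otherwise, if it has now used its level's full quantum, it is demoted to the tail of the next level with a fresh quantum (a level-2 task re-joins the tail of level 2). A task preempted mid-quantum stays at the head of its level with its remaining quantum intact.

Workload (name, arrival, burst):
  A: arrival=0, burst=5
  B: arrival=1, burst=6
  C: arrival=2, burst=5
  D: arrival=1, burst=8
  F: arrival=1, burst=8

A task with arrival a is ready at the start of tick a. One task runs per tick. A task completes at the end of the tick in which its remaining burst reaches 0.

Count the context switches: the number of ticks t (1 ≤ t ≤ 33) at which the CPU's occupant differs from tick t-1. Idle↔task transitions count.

t=0: L0/L1/L2 = A/-/- → run A
t=1: L0/L1/L2 = ABDF/-/- → run A
t=2: L0/L1/L2 = BDFC/A/- → run B
t=3: L0/L1/L2 = BDFC/A/- → run B
t=4: L0/L1/L2 = DFC/AB/- → run D
t=5: L0/L1/L2 = DFC/AB/- → run D
t=6: L0/L1/L2 = FC/ABD/- → run F
t=7: L0/L1/L2 = FC/ABD/- → run F
t=8: L0/L1/L2 = C/ABDF/- → run C
t=9: L0/L1/L2 = C/ABDF/- → run C
t=10: L0/L1/L2 = -/ABDFC/- → run A
t=11: L0/L1/L2 = -/ABDFC/- → run A
t=12: L0/L1/L2 = -/ABDFC/- → run A
t=13: L0/L1/L2 = -/BDFC/- → run B
t=14: L0/L1/L2 = -/BDFC/- → run B
t=15: L0/L1/L2 = -/BDFC/- → run B
t=16: L0/L1/L2 = -/BDFC/- → run B
t=17: L0/L1/L2 = -/DFC/- → run D
t=18: L0/L1/L2 = -/DFC/- → run D
t=19: L0/L1/L2 = -/DFC/- → run D
t=20: L0/L1/L2 = -/DFC/- → run D
t=21: L0/L1/L2 = -/FC/D → run F
t=22: L0/L1/L2 = -/FC/D → run F
t=23: L0/L1/L2 = -/FC/D → run F
t=24: L0/L1/L2 = -/FC/D → run F
t=25: L0/L1/L2 = -/C/DF → run C
t=26: L0/L1/L2 = -/C/DF → run C
t=27: L0/L1/L2 = -/C/DF → run C
t=28: L0/L1/L2 = -/-/DF → run D
t=29: L0/L1/L2 = -/-/DF → run D
t=30: L0/L1/L2 = -/-/F → run F
t=31: L0/L1/L2 = -/-/F → run F
t=32: (idle)
t=33: (idle)

context switches = 12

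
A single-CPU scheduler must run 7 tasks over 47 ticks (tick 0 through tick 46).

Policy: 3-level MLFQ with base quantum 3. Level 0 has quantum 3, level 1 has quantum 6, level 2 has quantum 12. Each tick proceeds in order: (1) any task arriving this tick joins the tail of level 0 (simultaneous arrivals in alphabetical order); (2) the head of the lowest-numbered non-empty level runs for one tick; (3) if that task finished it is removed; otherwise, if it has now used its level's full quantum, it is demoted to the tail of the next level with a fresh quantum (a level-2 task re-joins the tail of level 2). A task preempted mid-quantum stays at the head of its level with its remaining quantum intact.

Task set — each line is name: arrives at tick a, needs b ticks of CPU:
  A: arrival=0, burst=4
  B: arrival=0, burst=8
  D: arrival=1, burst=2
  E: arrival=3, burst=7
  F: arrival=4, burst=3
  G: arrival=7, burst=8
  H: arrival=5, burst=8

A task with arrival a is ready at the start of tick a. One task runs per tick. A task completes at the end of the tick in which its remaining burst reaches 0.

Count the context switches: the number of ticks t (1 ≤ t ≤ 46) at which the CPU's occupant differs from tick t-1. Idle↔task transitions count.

context switches = 12

t=0: L0/L1/L2 = AB/-/- → run A
t=1: L0/L1/L2 = ABD/-/- → run A
t=2: L0/L1/L2 = ABD/-/- → run A
t=3: L0/L1/L2 = BDE/A/- → run B
t=4: L0/L1/L2 = BDEF/A/- → run B
t=5: L0/L1/L2 = BDEFH/A/- → run B
t=6: L0/L1/L2 = DEFH/AB/- → run D
t=7: L0/L1/L2 = DEFHG/AB/- → run D
t=8: L0/L1/L2 = EFHG/AB/- → run E
t=9: L0/L1/L2 = EFHG/AB/- → run E
t=10: L0/L1/L2 = EFHG/AB/- → run E
t=11: L0/L1/L2 = FHG/ABE/- → run F
t=12: L0/L1/L2 = FHG/ABE/- → run F
t=13: L0/L1/L2 = FHG/ABE/- → run F
t=14: L0/L1/L2 = HG/ABE/- → run H
t=15: L0/L1/L2 = HG/ABE/- → run H
t=16: L0/L1/L2 = HG/ABE/- → run H
t=17: L0/L1/L2 = G/ABEH/- → run G
t=18: L0/L1/L2 = G/ABEH/- → run G
t=19: L0/L1/L2 = G/ABEH/- → run G
t=20: L0/L1/L2 = -/ABEHG/- → run A
t=21: L0/L1/L2 = -/BEHG/- → run B
t=22: L0/L1/L2 = -/BEHG/- → run B
t=23: L0/L1/L2 = -/BEHG/- → run B
t=24: L0/L1/L2 = -/BEHG/- → run B
t=25: L0/L1/L2 = -/BEHG/- → run B
t=26: L0/L1/L2 = -/EHG/- → run E
t=27: L0/L1/L2 = -/EHG/- → run E
t=28: L0/L1/L2 = -/EHG/- → run E
t=29: L0/L1/L2 = -/EHG/- → run E
t=30: L0/L1/L2 = -/HG/- → run H
t=31: L0/L1/L2 = -/HG/- → run H
t=32: L0/L1/L2 = -/HG/- → run H
t=33: L0/L1/L2 = -/HG/- → run H
t=34: L0/L1/L2 = -/HG/- → run H
t=35: L0/L1/L2 = -/G/- → run G
t=36: L0/L1/L2 = -/G/- → run G
t=37: L0/L1/L2 = -/G/- → run G
t=38: L0/L1/L2 = -/G/- → run G
t=39: L0/L1/L2 = -/G/- → run G
t=40: (idle)
t=41: (idle)
t=42: (idle)
t=43: (idle)
t=44: (idle)
t=45: (idle)
t=46: (idle)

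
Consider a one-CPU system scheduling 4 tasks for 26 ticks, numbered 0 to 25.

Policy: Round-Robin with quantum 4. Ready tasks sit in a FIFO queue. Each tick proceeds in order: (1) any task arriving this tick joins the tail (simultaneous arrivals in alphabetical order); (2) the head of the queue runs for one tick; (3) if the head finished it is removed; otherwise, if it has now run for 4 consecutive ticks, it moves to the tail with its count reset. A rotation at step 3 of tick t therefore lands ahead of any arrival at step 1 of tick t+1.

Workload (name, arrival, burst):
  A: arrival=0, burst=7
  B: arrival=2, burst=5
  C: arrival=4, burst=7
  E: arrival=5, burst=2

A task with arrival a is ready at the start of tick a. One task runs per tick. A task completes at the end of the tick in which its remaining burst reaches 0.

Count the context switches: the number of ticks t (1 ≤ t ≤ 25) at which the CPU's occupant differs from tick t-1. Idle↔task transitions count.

t=0: queue=[A] q_used=0 → run A
t=1: queue=[A] q_used=1 → run A
t=2: queue=[A,B] q_used=2 → run A
t=3: queue=[A,B] q_used=3 → run A
t=4: queue=[B,A,C] q_used=0 → run B
t=5: queue=[B,A,C,E] q_used=1 → run B
t=6: queue=[B,A,C,E] q_used=2 → run B
t=7: queue=[B,A,C,E] q_used=3 → run B
t=8: queue=[A,C,E,B] q_used=0 → run A
t=9: queue=[A,C,E,B] q_used=1 → run A
t=10: queue=[A,C,E,B] q_used=2 → run A
t=11: queue=[C,E,B] q_used=0 → run C
t=12: queue=[C,E,B] q_used=1 → run C
t=13: queue=[C,E,B] q_used=2 → run C
t=14: queue=[C,E,B] q_used=3 → run C
t=15: queue=[E,B,C] q_used=0 → run E
t=16: queue=[E,B,C] q_used=1 → run E
t=17: queue=[B,C] q_used=0 → run B
t=18: queue=[C] q_used=0 → run C
t=19: queue=[C] q_used=1 → run C
t=20: queue=[C] q_used=2 → run C
t=21: (idle)
t=22: (idle)
t=23: (idle)
t=24: (idle)
t=25: (idle)

context switches = 7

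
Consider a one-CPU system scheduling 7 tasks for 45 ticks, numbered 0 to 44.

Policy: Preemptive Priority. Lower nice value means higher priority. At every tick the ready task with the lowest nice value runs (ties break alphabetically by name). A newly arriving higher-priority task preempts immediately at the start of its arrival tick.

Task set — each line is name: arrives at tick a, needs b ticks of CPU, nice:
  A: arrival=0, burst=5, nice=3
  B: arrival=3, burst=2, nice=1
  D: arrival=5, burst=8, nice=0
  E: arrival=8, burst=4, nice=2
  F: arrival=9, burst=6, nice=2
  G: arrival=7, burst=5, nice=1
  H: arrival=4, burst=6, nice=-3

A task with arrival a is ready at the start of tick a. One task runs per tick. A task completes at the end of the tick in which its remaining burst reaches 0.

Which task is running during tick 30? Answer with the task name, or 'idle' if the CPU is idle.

running at tick 30 = F

t=0: ready={A} → run A
t=1: ready={A} → run A
t=2: ready={A} → run A
t=3: ready={A,B} → run B
t=4: ready={A,B,H} → run H
t=5: ready={A,B,D,H} → run H
t=6: ready={A,B,D,H} → run H
t=7: ready={A,B,D,G,H} → run H
t=8: ready={A,B,D,E,G,H} → run H
t=9: ready={A,B,D,E,F,G,H} → run H
t=10: ready={A,B,D,E,F,G} → run D
t=11: ready={A,B,D,E,F,G} → run D
t=12: ready={A,B,D,E,F,G} → run D
t=13: ready={A,B,D,E,F,G} → run D
t=14: ready={A,B,D,E,F,G} → run D
t=15: ready={A,B,D,E,F,G} → run D
t=16: ready={A,B,D,E,F,G} → run D
t=17: ready={A,B,D,E,F,G} → run D
t=18: ready={A,B,E,F,G} → run B
t=19: ready={A,E,F,G} → run G
t=20: ready={A,E,F,G} → run G
t=21: ready={A,E,F,G} → run G
t=22: ready={A,E,F,G} → run G
t=23: ready={A,E,F,G} → run G
t=24: ready={A,E,F} → run E
t=25: ready={A,E,F} → run E
t=26: ready={A,E,F} → run E
t=27: ready={A,E,F} → run E
t=28: ready={A,F} → run F
t=29: ready={A,F} → run F
t=30: ready={A,F} → run F
t=31: ready={A,F} → run F
t=32: ready={A,F} → run F
t=33: ready={A,F} → run F
t=34: ready={A} → run A
t=35: ready={A} → run A
t=36: (idle)
t=37: (idle)
t=38: (idle)
t=39: (idle)
t=40: (idle)
t=41: (idle)
t=42: (idle)
t=43: (idle)
t=44: (idle)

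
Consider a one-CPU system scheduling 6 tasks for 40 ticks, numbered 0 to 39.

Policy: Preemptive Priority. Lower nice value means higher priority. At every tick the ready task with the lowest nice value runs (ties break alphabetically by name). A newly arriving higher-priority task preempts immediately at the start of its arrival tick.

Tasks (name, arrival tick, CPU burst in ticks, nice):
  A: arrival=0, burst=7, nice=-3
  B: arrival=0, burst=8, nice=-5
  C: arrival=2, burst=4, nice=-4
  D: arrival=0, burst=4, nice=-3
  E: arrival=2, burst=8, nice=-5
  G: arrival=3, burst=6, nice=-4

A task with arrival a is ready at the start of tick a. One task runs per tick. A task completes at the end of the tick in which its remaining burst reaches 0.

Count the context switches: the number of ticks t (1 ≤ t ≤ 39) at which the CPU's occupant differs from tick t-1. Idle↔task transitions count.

context switches = 6

t=0: ready={A,B,D} → run B
t=1: ready={A,B,D} → run B
t=2: ready={A,B,C,D,E} → run B
t=3: ready={A,B,C,D,E,G} → run B
t=4: ready={A,B,C,D,E,G} → run B
t=5: ready={A,B,C,D,E,G} → run B
t=6: ready={A,B,C,D,E,G} → run B
t=7: ready={A,B,C,D,E,G} → run B
t=8: ready={A,C,D,E,G} → run E
t=9: ready={A,C,D,E,G} → run E
t=10: ready={A,C,D,E,G} → run E
t=11: ready={A,C,D,E,G} → run E
t=12: ready={A,C,D,E,G} → run E
t=13: ready={A,C,D,E,G} → run E
t=14: ready={A,C,D,E,G} → run E
t=15: ready={A,C,D,E,G} → run E
t=16: ready={A,C,D,G} → run C
t=17: ready={A,C,D,G} → run C
t=18: ready={A,C,D,G} → run C
t=19: ready={A,C,D,G} → run C
t=20: ready={A,D,G} → run G
t=21: ready={A,D,G} → run G
t=22: ready={A,D,G} → run G
t=23: ready={A,D,G} → run G
t=24: ready={A,D,G} → run G
t=25: ready={A,D,G} → run G
t=26: ready={A,D} → run A
t=27: ready={A,D} → run A
t=28: ready={A,D} → run A
t=29: ready={A,D} → run A
t=30: ready={A,D} → run A
t=31: ready={A,D} → run A
t=32: ready={A,D} → run A
t=33: ready={D} → run D
t=34: ready={D} → run D
t=35: ready={D} → run D
t=36: ready={D} → run D
t=37: (idle)
t=38: (idle)
t=39: (idle)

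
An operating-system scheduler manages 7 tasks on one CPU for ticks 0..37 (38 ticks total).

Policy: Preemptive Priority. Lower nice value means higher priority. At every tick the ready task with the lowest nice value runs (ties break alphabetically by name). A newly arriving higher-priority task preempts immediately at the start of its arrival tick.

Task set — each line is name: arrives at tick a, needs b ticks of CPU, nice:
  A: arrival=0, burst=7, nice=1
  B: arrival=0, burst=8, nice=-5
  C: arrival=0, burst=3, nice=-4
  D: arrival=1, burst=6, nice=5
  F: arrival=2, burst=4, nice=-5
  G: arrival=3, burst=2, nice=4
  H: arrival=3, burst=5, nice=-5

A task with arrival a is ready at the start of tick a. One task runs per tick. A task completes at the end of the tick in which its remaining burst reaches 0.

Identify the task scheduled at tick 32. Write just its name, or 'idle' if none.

t=0: ready={A,B,C} → run B
t=1: ready={A,B,C,D} → run B
t=2: ready={A,B,C,D,F} → run B
t=3: ready={A,B,C,D,F,G,H} → run B
t=4: ready={A,B,C,D,F,G,H} → run B
t=5: ready={A,B,C,D,F,G,H} → run B
t=6: ready={A,B,C,D,F,G,H} → run B
t=7: ready={A,B,C,D,F,G,H} → run B
t=8: ready={A,C,D,F,G,H} → run F
t=9: ready={A,C,D,F,G,H} → run F
t=10: ready={A,C,D,F,G,H} → run F
t=11: ready={A,C,D,F,G,H} → run F
t=12: ready={A,C,D,G,H} → run H
t=13: ready={A,C,D,G,H} → run H
t=14: ready={A,C,D,G,H} → run H
t=15: ready={A,C,D,G,H} → run H
t=16: ready={A,C,D,G,H} → run H
t=17: ready={A,C,D,G} → run C
t=18: ready={A,C,D,G} → run C
t=19: ready={A,C,D,G} → run C
t=20: ready={A,D,G} → run A
t=21: ready={A,D,G} → run A
t=22: ready={A,D,G} → run A
t=23: ready={A,D,G} → run A
t=24: ready={A,D,G} → run A
t=25: ready={A,D,G} → run A
t=26: ready={A,D,G} → run A
t=27: ready={D,G} → run G
t=28: ready={D,G} → run G
t=29: ready={D} → run D
t=30: ready={D} → run D
t=31: ready={D} → run D
t=32: ready={D} → run D
t=33: ready={D} → run D
t=34: ready={D} → run D
t=35: (idle)
t=36: (idle)
t=37: (idle)

running at tick 32 = D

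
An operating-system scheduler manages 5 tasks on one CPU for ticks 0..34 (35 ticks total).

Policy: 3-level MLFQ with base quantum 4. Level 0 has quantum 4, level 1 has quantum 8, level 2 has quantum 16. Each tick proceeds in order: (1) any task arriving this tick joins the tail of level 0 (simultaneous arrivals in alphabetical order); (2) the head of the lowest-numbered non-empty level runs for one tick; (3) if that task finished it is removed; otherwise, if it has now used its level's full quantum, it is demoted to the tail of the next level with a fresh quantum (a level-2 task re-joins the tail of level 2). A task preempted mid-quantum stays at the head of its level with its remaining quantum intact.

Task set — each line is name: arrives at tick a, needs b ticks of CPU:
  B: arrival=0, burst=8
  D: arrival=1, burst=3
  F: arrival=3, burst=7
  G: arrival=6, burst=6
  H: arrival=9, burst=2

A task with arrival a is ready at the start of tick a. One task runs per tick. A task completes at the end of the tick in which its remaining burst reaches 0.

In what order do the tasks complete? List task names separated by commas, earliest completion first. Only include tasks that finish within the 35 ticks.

t=0: L0/L1/L2 = B/-/- → run B
t=1: L0/L1/L2 = BD/-/- → run B
t=2: L0/L1/L2 = BD/-/- → run B
t=3: L0/L1/L2 = BDF/-/- → run B
t=4: L0/L1/L2 = DF/B/- → run D
t=5: L0/L1/L2 = DF/B/- → run D
t=6: L0/L1/L2 = DFG/B/- → run D
t=7: L0/L1/L2 = FG/B/- → run F
t=8: L0/L1/L2 = FG/B/- → run F
t=9: L0/L1/L2 = FGH/B/- → run F
t=10: L0/L1/L2 = FGH/B/- → run F
t=11: L0/L1/L2 = GH/BF/- → run G
t=12: L0/L1/L2 = GH/BF/- → run G
t=13: L0/L1/L2 = GH/BF/- → run G
t=14: L0/L1/L2 = GH/BF/- → run G
t=15: L0/L1/L2 = H/BFG/- → run H
t=16: L0/L1/L2 = H/BFG/- → run H
t=17: L0/L1/L2 = -/BFG/- → run B
t=18: L0/L1/L2 = -/BFG/- → run B
t=19: L0/L1/L2 = -/BFG/- → run B
t=20: L0/L1/L2 = -/BFG/- → run B
t=21: L0/L1/L2 = -/FG/- → run F
t=22: L0/L1/L2 = -/FG/- → run F
t=23: L0/L1/L2 = -/FG/- → run F
t=24: L0/L1/L2 = -/G/- → run G
t=25: L0/L1/L2 = -/G/- → run G
t=26: (idle)
t=27: (idle)
t=28: (idle)
t=29: (idle)
t=30: (idle)
t=31: (idle)
t=32: (idle)
t=33: (idle)
t=34: (idle)

completion order = D, H, B, F, G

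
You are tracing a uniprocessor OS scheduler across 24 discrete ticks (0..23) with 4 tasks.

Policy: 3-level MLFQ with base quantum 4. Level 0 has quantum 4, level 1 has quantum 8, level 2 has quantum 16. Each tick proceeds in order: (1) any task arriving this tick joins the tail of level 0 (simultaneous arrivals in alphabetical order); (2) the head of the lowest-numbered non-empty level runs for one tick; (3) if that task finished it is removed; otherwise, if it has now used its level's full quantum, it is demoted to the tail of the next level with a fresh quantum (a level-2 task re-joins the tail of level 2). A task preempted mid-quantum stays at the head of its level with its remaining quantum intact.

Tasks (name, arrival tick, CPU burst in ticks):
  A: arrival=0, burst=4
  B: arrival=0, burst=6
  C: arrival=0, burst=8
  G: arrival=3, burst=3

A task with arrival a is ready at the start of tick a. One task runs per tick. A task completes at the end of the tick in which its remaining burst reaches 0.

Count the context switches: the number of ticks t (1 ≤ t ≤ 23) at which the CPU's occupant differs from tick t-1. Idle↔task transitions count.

context switches = 6

t=0: L0/L1/L2 = ABC/-/- → run A
t=1: L0/L1/L2 = ABC/-/- → run A
t=2: L0/L1/L2 = ABC/-/- → run A
t=3: L0/L1/L2 = ABCG/-/- → run A
t=4: L0/L1/L2 = BCG/-/- → run B
t=5: L0/L1/L2 = BCG/-/- → run B
t=6: L0/L1/L2 = BCG/-/- → run B
t=7: L0/L1/L2 = BCG/-/- → run B
t=8: L0/L1/L2 = CG/B/- → run C
t=9: L0/L1/L2 = CG/B/- → run C
t=10: L0/L1/L2 = CG/B/- → run C
t=11: L0/L1/L2 = CG/B/- → run C
t=12: L0/L1/L2 = G/BC/- → run G
t=13: L0/L1/L2 = G/BC/- → run G
t=14: L0/L1/L2 = G/BC/- → run G
t=15: L0/L1/L2 = -/BC/- → run B
t=16: L0/L1/L2 = -/BC/- → run B
t=17: L0/L1/L2 = -/C/- → run C
t=18: L0/L1/L2 = -/C/- → run C
t=19: L0/L1/L2 = -/C/- → run C
t=20: L0/L1/L2 = -/C/- → run C
t=21: (idle)
t=22: (idle)
t=23: (idle)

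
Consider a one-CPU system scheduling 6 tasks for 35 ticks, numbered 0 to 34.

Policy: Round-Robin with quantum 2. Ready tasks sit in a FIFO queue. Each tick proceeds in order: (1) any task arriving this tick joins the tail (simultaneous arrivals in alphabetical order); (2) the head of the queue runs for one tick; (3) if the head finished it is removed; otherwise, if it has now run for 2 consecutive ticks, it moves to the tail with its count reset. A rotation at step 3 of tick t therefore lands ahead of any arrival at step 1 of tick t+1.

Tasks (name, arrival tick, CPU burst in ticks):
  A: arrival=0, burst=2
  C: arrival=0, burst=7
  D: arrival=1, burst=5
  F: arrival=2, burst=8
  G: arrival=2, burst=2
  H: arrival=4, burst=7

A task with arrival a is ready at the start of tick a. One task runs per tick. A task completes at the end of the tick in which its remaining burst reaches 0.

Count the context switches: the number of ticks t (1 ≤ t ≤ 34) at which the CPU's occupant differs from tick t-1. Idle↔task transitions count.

context switches = 17

t=0: queue=[A,C] q_used=0 → run A
t=1: queue=[A,C,D] q_used=1 → run A
t=2: queue=[C,D,F,G] q_used=0 → run C
t=3: queue=[C,D,F,G] q_used=1 → run C
t=4: queue=[D,F,G,C,H] q_used=0 → run D
t=5: queue=[D,F,G,C,H] q_used=1 → run D
t=6: queue=[F,G,C,H,D] q_used=0 → run F
t=7: queue=[F,G,C,H,D] q_used=1 → run F
t=8: queue=[G,C,H,D,F] q_used=0 → run G
t=9: queue=[G,C,H,D,F] q_used=1 → run G
t=10: queue=[C,H,D,F] q_used=0 → run C
t=11: queue=[C,H,D,F] q_used=1 → run C
t=12: queue=[H,D,F,C] q_used=0 → run H
t=13: queue=[H,D,F,C] q_used=1 → run H
t=14: queue=[D,F,C,H] q_used=0 → run D
t=15: queue=[D,F,C,H] q_used=1 → run D
t=16: queue=[F,C,H,D] q_used=0 → run F
t=17: queue=[F,C,H,D] q_used=1 → run F
t=18: queue=[C,H,D,F] q_used=0 → run C
t=19: queue=[C,H,D,F] q_used=1 → run C
t=20: queue=[H,D,F,C] q_used=0 → run H
t=21: queue=[H,D,F,C] q_used=1 → run H
t=22: queue=[D,F,C,H] q_used=0 → run D
t=23: queue=[F,C,H] q_used=0 → run F
t=24: queue=[F,C,H] q_used=1 → run F
t=25: queue=[C,H,F] q_used=0 → run C
t=26: queue=[H,F] q_used=0 → run H
t=27: queue=[H,F] q_used=1 → run H
t=28: queue=[F,H] q_used=0 → run F
t=29: queue=[F,H] q_used=1 → run F
t=30: queue=[H] q_used=0 → run H
t=31: (idle)
t=32: (idle)
t=33: (idle)
t=34: (idle)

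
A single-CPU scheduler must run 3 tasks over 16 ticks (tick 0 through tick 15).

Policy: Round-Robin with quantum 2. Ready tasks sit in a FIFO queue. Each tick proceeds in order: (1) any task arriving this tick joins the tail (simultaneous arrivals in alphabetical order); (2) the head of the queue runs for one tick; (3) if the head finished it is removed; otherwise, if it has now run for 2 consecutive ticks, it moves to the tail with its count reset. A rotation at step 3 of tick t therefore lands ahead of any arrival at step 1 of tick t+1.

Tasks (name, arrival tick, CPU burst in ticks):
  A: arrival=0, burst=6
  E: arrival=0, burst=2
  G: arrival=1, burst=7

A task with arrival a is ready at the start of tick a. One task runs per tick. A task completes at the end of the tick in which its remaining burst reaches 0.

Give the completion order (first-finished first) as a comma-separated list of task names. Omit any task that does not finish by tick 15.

completion order = E, A, G

t=0: queue=[A,E] q_used=0 → run A
t=1: queue=[A,E,G] q_used=1 → run A
t=2: queue=[E,G,A] q_used=0 → run E
t=3: queue=[E,G,A] q_used=1 → run E
t=4: queue=[G,A] q_used=0 → run G
t=5: queue=[G,A] q_used=1 → run G
t=6: queue=[A,G] q_used=0 → run A
t=7: queue=[A,G] q_used=1 → run A
t=8: queue=[G,A] q_used=0 → run G
t=9: queue=[G,A] q_used=1 → run G
t=10: queue=[A,G] q_used=0 → run A
t=11: queue=[A,G] q_used=1 → run A
t=12: queue=[G] q_used=0 → run G
t=13: queue=[G] q_used=1 → run G
t=14: queue=[G] q_used=0 → run G
t=15: (idle)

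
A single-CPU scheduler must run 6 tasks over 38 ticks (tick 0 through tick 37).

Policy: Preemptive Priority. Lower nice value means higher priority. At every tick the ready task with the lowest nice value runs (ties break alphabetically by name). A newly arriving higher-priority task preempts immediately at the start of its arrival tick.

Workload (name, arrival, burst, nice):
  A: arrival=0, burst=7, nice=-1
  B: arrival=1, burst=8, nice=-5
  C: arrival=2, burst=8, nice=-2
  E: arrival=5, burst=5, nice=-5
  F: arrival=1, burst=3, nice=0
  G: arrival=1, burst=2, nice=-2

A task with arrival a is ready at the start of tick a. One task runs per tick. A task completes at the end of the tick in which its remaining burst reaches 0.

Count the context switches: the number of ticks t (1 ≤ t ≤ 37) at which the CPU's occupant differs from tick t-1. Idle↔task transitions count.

context switches = 7

t=0: ready={A} → run A
t=1: ready={A,B,F,G} → run B
t=2: ready={A,B,C,F,G} → run B
t=3: ready={A,B,C,F,G} → run B
t=4: ready={A,B,C,F,G} → run B
t=5: ready={A,B,C,E,F,G} → run B
t=6: ready={A,B,C,E,F,G} → run B
t=7: ready={A,B,C,E,F,G} → run B
t=8: ready={A,B,C,E,F,G} → run B
t=9: ready={A,C,E,F,G} → run E
t=10: ready={A,C,E,F,G} → run E
t=11: ready={A,C,E,F,G} → run E
t=12: ready={A,C,E,F,G} → run E
t=13: ready={A,C,E,F,G} → run E
t=14: ready={A,C,F,G} → run C
t=15: ready={A,C,F,G} → run C
t=16: ready={A,C,F,G} → run C
t=17: ready={A,C,F,G} → run C
t=18: ready={A,C,F,G} → run C
t=19: ready={A,C,F,G} → run C
t=20: ready={A,C,F,G} → run C
t=21: ready={A,C,F,G} → run C
t=22: ready={A,F,G} → run G
t=23: ready={A,F,G} → run G
t=24: ready={A,F} → run A
t=25: ready={A,F} → run A
t=26: ready={A,F} → run A
t=27: ready={A,F} → run A
t=28: ready={A,F} → run A
t=29: ready={A,F} → run A
t=30: ready={F} → run F
t=31: ready={F} → run F
t=32: ready={F} → run F
t=33: (idle)
t=34: (idle)
t=35: (idle)
t=36: (idle)
t=37: (idle)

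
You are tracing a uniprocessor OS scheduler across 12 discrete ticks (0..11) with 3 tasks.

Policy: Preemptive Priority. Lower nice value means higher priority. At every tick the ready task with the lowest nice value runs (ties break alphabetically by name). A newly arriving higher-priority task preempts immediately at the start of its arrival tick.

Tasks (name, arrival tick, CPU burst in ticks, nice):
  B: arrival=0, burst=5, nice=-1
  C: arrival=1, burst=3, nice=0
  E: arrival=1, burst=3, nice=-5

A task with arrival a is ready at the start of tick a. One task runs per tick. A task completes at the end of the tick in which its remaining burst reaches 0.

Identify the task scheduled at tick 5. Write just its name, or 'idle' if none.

running at tick 5 = B

t=0: ready={B} → run B
t=1: ready={B,C,E} → run E
t=2: ready={B,C,E} → run E
t=3: ready={B,C,E} → run E
t=4: ready={B,C} → run B
t=5: ready={B,C} → run B
t=6: ready={B,C} → run B
t=7: ready={B,C} → run B
t=8: ready={C} → run C
t=9: ready={C} → run C
t=10: ready={C} → run C
t=11: (idle)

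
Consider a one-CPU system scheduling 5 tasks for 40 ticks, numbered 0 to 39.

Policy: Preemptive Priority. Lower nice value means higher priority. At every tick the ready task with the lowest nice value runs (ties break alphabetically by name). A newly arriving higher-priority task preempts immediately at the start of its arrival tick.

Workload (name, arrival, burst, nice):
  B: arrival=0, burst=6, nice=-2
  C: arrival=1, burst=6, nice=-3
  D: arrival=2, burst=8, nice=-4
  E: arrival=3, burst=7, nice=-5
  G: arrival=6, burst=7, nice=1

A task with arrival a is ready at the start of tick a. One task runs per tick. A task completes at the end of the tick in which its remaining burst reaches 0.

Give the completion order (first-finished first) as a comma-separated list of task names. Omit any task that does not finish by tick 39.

completion order = E, D, C, B, G

t=0: ready={B} → run B
t=1: ready={B,C} → run C
t=2: ready={B,C,D} → run D
t=3: ready={B,C,D,E} → run E
t=4: ready={B,C,D,E} → run E
t=5: ready={B,C,D,E} → run E
t=6: ready={B,C,D,E,G} → run E
t=7: ready={B,C,D,E,G} → run E
t=8: ready={B,C,D,E,G} → run E
t=9: ready={B,C,D,E,G} → run E
t=10: ready={B,C,D,G} → run D
t=11: ready={B,C,D,G} → run D
t=12: ready={B,C,D,G} → run D
t=13: ready={B,C,D,G} → run D
t=14: ready={B,C,D,G} → run D
t=15: ready={B,C,D,G} → run D
t=16: ready={B,C,D,G} → run D
t=17: ready={B,C,G} → run C
t=18: ready={B,C,G} → run C
t=19: ready={B,C,G} → run C
t=20: ready={B,C,G} → run C
t=21: ready={B,C,G} → run C
t=22: ready={B,G} → run B
t=23: ready={B,G} → run B
t=24: ready={B,G} → run B
t=25: ready={B,G} → run B
t=26: ready={B,G} → run B
t=27: ready={G} → run G
t=28: ready={G} → run G
t=29: ready={G} → run G
t=30: ready={G} → run G
t=31: ready={G} → run G
t=32: ready={G} → run G
t=33: ready={G} → run G
t=34: (idle)
t=35: (idle)
t=36: (idle)
t=37: (idle)
t=38: (idle)
t=39: (idle)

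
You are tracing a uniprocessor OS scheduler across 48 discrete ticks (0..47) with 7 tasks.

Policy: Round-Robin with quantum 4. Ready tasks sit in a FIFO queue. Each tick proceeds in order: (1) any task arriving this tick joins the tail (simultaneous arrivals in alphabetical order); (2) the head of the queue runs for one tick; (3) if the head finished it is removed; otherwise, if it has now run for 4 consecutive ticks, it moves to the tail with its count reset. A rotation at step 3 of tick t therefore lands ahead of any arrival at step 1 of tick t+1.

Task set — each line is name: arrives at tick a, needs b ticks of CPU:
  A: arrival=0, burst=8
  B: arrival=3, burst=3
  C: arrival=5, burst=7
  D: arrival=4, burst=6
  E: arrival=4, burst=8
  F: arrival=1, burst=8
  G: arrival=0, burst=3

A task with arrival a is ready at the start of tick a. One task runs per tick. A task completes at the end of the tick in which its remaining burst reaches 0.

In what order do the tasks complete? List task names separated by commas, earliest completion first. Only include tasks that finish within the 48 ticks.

t=0: queue=[A,G] q_used=0 → run A
t=1: queue=[A,G,F] q_used=1 → run A
t=2: queue=[A,G,F] q_used=2 → run A
t=3: queue=[A,G,F,B] q_used=3 → run A
t=4: queue=[G,F,B,A,D,E] q_used=0 → run G
t=5: queue=[G,F,B,A,D,E,C] q_used=1 → run G
t=6: queue=[G,F,B,A,D,E,C] q_used=2 → run G
t=7: queue=[F,B,A,D,E,C] q_used=0 → run F
t=8: queue=[F,B,A,D,E,C] q_used=1 → run F
t=9: queue=[F,B,A,D,E,C] q_used=2 → run F
t=10: queue=[F,B,A,D,E,C] q_used=3 → run F
t=11: queue=[B,A,D,E,C,F] q_used=0 → run B
t=12: queue=[B,A,D,E,C,F] q_used=1 → run B
t=13: queue=[B,A,D,E,C,F] q_used=2 → run B
t=14: queue=[A,D,E,C,F] q_used=0 → run A
t=15: queue=[A,D,E,C,F] q_used=1 → run A
t=16: queue=[A,D,E,C,F] q_used=2 → run A
t=17: queue=[A,D,E,C,F] q_used=3 → run A
t=18: queue=[D,E,C,F] q_used=0 → run D
t=19: queue=[D,E,C,F] q_used=1 → run D
t=20: queue=[D,E,C,F] q_used=2 → run D
t=21: queue=[D,E,C,F] q_used=3 → run D
t=22: queue=[E,C,F,D] q_used=0 → run E
t=23: queue=[E,C,F,D] q_used=1 → run E
t=24: queue=[E,C,F,D] q_used=2 → run E
t=25: queue=[E,C,F,D] q_used=3 → run E
t=26: queue=[C,F,D,E] q_used=0 → run C
t=27: queue=[C,F,D,E] q_used=1 → run C
t=28: queue=[C,F,D,E] q_used=2 → run C
t=29: queue=[C,F,D,E] q_used=3 → run C
t=30: queue=[F,D,E,C] q_used=0 → run F
t=31: queue=[F,D,E,C] q_used=1 → run F
t=32: queue=[F,D,E,C] q_used=2 → run F
t=33: queue=[F,D,E,C] q_used=3 → run F
t=34: queue=[D,E,C] q_used=0 → run D
t=35: queue=[D,E,C] q_used=1 → run D
t=36: queue=[E,C] q_used=0 → run E
t=37: queue=[E,C] q_used=1 → run E
t=38: queue=[E,C] q_used=2 → run E
t=39: queue=[E,C] q_used=3 → run E
t=40: queue=[C] q_used=0 → run C
t=41: queue=[C] q_used=1 → run C
t=42: queue=[C] q_used=2 → run C
t=43: (idle)
t=44: (idle)
t=45: (idle)
t=46: (idle)
t=47: (idle)

completion order = G, B, A, F, D, E, C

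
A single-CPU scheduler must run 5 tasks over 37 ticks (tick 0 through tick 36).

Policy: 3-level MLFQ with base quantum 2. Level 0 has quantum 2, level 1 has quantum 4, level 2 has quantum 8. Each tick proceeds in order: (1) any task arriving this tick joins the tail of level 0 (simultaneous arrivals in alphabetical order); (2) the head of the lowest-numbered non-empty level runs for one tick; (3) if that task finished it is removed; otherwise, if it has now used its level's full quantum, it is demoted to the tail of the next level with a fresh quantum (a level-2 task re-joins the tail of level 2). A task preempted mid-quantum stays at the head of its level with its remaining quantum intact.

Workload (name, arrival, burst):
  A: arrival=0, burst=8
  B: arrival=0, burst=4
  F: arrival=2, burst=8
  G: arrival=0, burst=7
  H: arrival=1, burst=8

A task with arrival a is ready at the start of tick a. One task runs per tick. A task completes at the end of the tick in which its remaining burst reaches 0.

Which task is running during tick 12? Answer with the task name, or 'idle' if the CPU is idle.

t=0: L0/L1/L2 = ABG/-/- → run A
t=1: L0/L1/L2 = ABGH/-/- → run A
t=2: L0/L1/L2 = BGHF/A/- → run B
t=3: L0/L1/L2 = BGHF/A/- → run B
t=4: L0/L1/L2 = GHF/AB/- → run G
t=5: L0/L1/L2 = GHF/AB/- → run G
t=6: L0/L1/L2 = HF/ABG/- → run H
t=7: L0/L1/L2 = HF/ABG/- → run H
t=8: L0/L1/L2 = F/ABGH/- → run F
t=9: L0/L1/L2 = F/ABGH/- → run F
t=10: L0/L1/L2 = -/ABGHF/- → run A
t=11: L0/L1/L2 = -/ABGHF/- → run A
t=12: L0/L1/L2 = -/ABGHF/- → run A
t=13: L0/L1/L2 = -/ABGHF/- → run A
t=14: L0/L1/L2 = -/BGHF/A → run B
t=15: L0/L1/L2 = -/BGHF/A → run B
t=16: L0/L1/L2 = -/GHF/A → run G
t=17: L0/L1/L2 = -/GHF/A → run G
t=18: L0/L1/L2 = -/GHF/A → run G
t=19: L0/L1/L2 = -/GHF/A → run G
t=20: L0/L1/L2 = -/HF/AG → run H
t=21: L0/L1/L2 = -/HF/AG → run H
t=22: L0/L1/L2 = -/HF/AG → run H
t=23: L0/L1/L2 = -/HF/AG → run H
t=24: L0/L1/L2 = -/F/AGH → run F
t=25: L0/L1/L2 = -/F/AGH → run F
t=26: L0/L1/L2 = -/F/AGH → run F
t=27: L0/L1/L2 = -/F/AGH → run F
t=28: L0/L1/L2 = -/-/AGHF → run A
t=29: L0/L1/L2 = -/-/AGHF → run A
t=30: L0/L1/L2 = -/-/GHF → run G
t=31: L0/L1/L2 = -/-/HF → run H
t=32: L0/L1/L2 = -/-/HF → run H
t=33: L0/L1/L2 = -/-/F → run F
t=34: L0/L1/L2 = -/-/F → run F
t=35: (idle)
t=36: (idle)

running at tick 12 = A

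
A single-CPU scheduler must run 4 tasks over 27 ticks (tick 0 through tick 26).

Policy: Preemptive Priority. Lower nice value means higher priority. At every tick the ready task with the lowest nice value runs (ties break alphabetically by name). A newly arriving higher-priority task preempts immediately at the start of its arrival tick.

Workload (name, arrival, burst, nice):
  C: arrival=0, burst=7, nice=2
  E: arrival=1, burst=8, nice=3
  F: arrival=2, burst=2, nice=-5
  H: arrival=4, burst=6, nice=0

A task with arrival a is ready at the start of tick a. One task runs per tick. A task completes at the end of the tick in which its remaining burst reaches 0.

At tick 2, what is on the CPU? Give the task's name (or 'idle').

t=0: ready={C} → run C
t=1: ready={C,E} → run C
t=2: ready={C,E,F} → run F
t=3: ready={C,E,F} → run F
t=4: ready={C,E,H} → run H
t=5: ready={C,E,H} → run H
t=6: ready={C,E,H} → run H
t=7: ready={C,E,H} → run H
t=8: ready={C,E,H} → run H
t=9: ready={C,E,H} → run H
t=10: ready={C,E} → run C
t=11: ready={C,E} → run C
t=12: ready={C,E} → run C
t=13: ready={C,E} → run C
t=14: ready={C,E} → run C
t=15: ready={E} → run E
t=16: ready={E} → run E
t=17: ready={E} → run E
t=18: ready={E} → run E
t=19: ready={E} → run E
t=20: ready={E} → run E
t=21: ready={E} → run E
t=22: ready={E} → run E
t=23: (idle)
t=24: (idle)
t=25: (idle)
t=26: (idle)

running at tick 2 = F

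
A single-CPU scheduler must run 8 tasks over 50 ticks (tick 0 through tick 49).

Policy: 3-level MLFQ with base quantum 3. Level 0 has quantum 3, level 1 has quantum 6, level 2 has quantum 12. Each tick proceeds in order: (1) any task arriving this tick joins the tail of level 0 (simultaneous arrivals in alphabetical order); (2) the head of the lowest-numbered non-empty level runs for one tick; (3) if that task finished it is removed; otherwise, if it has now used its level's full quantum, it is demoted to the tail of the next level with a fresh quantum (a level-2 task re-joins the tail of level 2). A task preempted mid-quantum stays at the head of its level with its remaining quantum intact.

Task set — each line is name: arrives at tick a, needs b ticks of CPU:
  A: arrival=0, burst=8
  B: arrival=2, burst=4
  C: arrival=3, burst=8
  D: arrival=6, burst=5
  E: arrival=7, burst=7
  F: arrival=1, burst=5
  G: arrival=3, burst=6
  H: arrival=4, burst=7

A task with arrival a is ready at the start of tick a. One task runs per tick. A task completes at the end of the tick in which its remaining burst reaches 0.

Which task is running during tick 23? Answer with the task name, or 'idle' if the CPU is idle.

running at tick 23 = E

t=0: L0/L1/L2 = A/-/- → run A
t=1: L0/L1/L2 = AF/-/- → run A
t=2: L0/L1/L2 = AFB/-/- → run A
t=3: L0/L1/L2 = FBCG/A/- → run F
t=4: L0/L1/L2 = FBCGH/A/- → run F
t=5: L0/L1/L2 = FBCGH/A/- → run F
t=6: L0/L1/L2 = BCGHD/AF/- → run B
t=7: L0/L1/L2 = BCGHDE/AF/- → run B
t=8: L0/L1/L2 = BCGHDE/AF/- → run B
t=9: L0/L1/L2 = CGHDE/AFB/- → run C
t=10: L0/L1/L2 = CGHDE/AFB/- → run C
t=11: L0/L1/L2 = CGHDE/AFB/- → run C
t=12: L0/L1/L2 = GHDE/AFBC/- → run G
t=13: L0/L1/L2 = GHDE/AFBC/- → run G
t=14: L0/L1/L2 = GHDE/AFBC/- → run G
t=15: L0/L1/L2 = HDE/AFBCG/- → run H
t=16: L0/L1/L2 = HDE/AFBCG/- → run H
t=17: L0/L1/L2 = HDE/AFBCG/- → run H
t=18: L0/L1/L2 = DE/AFBCGH/- → run D
t=19: L0/L1/L2 = DE/AFBCGH/- → run D
t=20: L0/L1/L2 = DE/AFBCGH/- → run D
t=21: L0/L1/L2 = E/AFBCGHD/- → run E
t=22: L0/L1/L2 = E/AFBCGHD/- → run E
t=23: L0/L1/L2 = E/AFBCGHD/- → run E
t=24: L0/L1/L2 = -/AFBCGHDE/- → run A
t=25: L0/L1/L2 = -/AFBCGHDE/- → run A
t=26: L0/L1/L2 = -/AFBCGHDE/- → run A
t=27: L0/L1/L2 = -/AFBCGHDE/- → run A
t=28: L0/L1/L2 = -/AFBCGHDE/- → run A
t=29: L0/L1/L2 = -/FBCGHDE/- → run F
t=30: L0/L1/L2 = -/FBCGHDE/- → run F
t=31: L0/L1/L2 = -/BCGHDE/- → run B
t=32: L0/L1/L2 = -/CGHDE/- → run C
t=33: L0/L1/L2 = -/CGHDE/- → run C
t=34: L0/L1/L2 = -/CGHDE/- → run C
t=35: L0/L1/L2 = -/CGHDE/- → run C
t=36: L0/L1/L2 = -/CGHDE/- → run C
t=37: L0/L1/L2 = -/GHDE/- → run G
t=38: L0/L1/L2 = -/GHDE/- → run G
t=39: L0/L1/L2 = -/GHDE/- → run G
t=40: L0/L1/L2 = -/HDE/- → run H
t=41: L0/L1/L2 = -/HDE/- → run H
t=42: L0/L1/L2 = -/HDE/- → run H
t=43: L0/L1/L2 = -/HDE/- → run H
t=44: L0/L1/L2 = -/DE/- → run D
t=45: L0/L1/L2 = -/DE/- → run D
t=46: L0/L1/L2 = -/E/- → run E
t=47: L0/L1/L2 = -/E/- → run E
t=48: L0/L1/L2 = -/E/- → run E
t=49: L0/L1/L2 = -/E/- → run E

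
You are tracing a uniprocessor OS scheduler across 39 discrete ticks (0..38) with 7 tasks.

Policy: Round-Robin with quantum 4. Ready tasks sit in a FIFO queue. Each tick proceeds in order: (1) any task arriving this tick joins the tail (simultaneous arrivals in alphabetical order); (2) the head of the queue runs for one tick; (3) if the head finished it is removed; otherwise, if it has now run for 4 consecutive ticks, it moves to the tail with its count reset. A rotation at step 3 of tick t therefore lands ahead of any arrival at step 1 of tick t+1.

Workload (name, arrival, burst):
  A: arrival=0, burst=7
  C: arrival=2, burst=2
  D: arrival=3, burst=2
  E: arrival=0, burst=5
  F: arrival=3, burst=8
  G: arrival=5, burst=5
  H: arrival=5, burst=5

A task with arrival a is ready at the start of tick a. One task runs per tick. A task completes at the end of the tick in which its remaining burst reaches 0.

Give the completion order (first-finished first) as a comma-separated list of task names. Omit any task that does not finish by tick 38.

t=0: queue=[A,E] q_used=0 → run A
t=1: queue=[A,E] q_used=1 → run A
t=2: queue=[A,E,C] q_used=2 → run A
t=3: queue=[A,E,C,D,F] q_used=3 → run A
t=4: queue=[E,C,D,F,A] q_used=0 → run E
t=5: queue=[E,C,D,F,A,G,H] q_used=1 → run E
t=6: queue=[E,C,D,F,A,G,H] q_used=2 → run E
t=7: queue=[E,C,D,F,A,G,H] q_used=3 → run E
t=8: queue=[C,D,F,A,G,H,E] q_used=0 → run C
t=9: queue=[C,D,F,A,G,H,E] q_used=1 → run C
t=10: queue=[D,F,A,G,H,E] q_used=0 → run D
t=11: queue=[D,F,A,G,H,E] q_used=1 → run D
t=12: queue=[F,A,G,H,E] q_used=0 → run F
t=13: queue=[F,A,G,H,E] q_used=1 → run F
t=14: queue=[F,A,G,H,E] q_used=2 → run F
t=15: queue=[F,A,G,H,E] q_used=3 → run F
t=16: queue=[A,G,H,E,F] q_used=0 → run A
t=17: queue=[A,G,H,E,F] q_used=1 → run A
t=18: queue=[A,G,H,E,F] q_used=2 → run A
t=19: queue=[G,H,E,F] q_used=0 → run G
t=20: queue=[G,H,E,F] q_used=1 → run G
t=21: queue=[G,H,E,F] q_used=2 → run G
t=22: queue=[G,H,E,F] q_used=3 → run G
t=23: queue=[H,E,F,G] q_used=0 → run H
t=24: queue=[H,E,F,G] q_used=1 → run H
t=25: queue=[H,E,F,G] q_used=2 → run H
t=26: queue=[H,E,F,G] q_used=3 → run H
t=27: queue=[E,F,G,H] q_used=0 → run E
t=28: queue=[F,G,H] q_used=0 → run F
t=29: queue=[F,G,H] q_used=1 → run F
t=30: queue=[F,G,H] q_used=2 → run F
t=31: queue=[F,G,H] q_used=3 → run F
t=32: queue=[G,H] q_used=0 → run G
t=33: queue=[H] q_used=0 → run H
t=34: (idle)
t=35: (idle)
t=36: (idle)
t=37: (idle)
t=38: (idle)

completion order = C, D, A, E, F, G, H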